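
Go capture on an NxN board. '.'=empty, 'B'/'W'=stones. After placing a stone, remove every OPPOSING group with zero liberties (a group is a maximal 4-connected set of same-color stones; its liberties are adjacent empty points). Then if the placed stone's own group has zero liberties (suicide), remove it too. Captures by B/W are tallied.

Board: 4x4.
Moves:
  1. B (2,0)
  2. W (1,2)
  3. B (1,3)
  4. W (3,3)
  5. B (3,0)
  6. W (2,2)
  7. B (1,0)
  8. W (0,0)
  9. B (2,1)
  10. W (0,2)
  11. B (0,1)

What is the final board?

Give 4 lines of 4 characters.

Answer: .BW.
B.WB
BBW.
B..W

Derivation:
Move 1: B@(2,0) -> caps B=0 W=0
Move 2: W@(1,2) -> caps B=0 W=0
Move 3: B@(1,3) -> caps B=0 W=0
Move 4: W@(3,3) -> caps B=0 W=0
Move 5: B@(3,0) -> caps B=0 W=0
Move 6: W@(2,2) -> caps B=0 W=0
Move 7: B@(1,0) -> caps B=0 W=0
Move 8: W@(0,0) -> caps B=0 W=0
Move 9: B@(2,1) -> caps B=0 W=0
Move 10: W@(0,2) -> caps B=0 W=0
Move 11: B@(0,1) -> caps B=1 W=0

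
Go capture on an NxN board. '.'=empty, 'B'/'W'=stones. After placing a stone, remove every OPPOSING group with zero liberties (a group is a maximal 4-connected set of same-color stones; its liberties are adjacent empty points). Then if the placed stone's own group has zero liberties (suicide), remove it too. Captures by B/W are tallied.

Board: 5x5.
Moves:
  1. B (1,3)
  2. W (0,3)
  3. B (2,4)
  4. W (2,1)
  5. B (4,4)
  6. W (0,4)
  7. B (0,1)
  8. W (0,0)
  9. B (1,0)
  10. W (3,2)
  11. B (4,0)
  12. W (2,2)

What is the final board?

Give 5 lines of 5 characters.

Answer: .B.WW
B..B.
.WW.B
..W..
B...B

Derivation:
Move 1: B@(1,3) -> caps B=0 W=0
Move 2: W@(0,3) -> caps B=0 W=0
Move 3: B@(2,4) -> caps B=0 W=0
Move 4: W@(2,1) -> caps B=0 W=0
Move 5: B@(4,4) -> caps B=0 W=0
Move 6: W@(0,4) -> caps B=0 W=0
Move 7: B@(0,1) -> caps B=0 W=0
Move 8: W@(0,0) -> caps B=0 W=0
Move 9: B@(1,0) -> caps B=1 W=0
Move 10: W@(3,2) -> caps B=1 W=0
Move 11: B@(4,0) -> caps B=1 W=0
Move 12: W@(2,2) -> caps B=1 W=0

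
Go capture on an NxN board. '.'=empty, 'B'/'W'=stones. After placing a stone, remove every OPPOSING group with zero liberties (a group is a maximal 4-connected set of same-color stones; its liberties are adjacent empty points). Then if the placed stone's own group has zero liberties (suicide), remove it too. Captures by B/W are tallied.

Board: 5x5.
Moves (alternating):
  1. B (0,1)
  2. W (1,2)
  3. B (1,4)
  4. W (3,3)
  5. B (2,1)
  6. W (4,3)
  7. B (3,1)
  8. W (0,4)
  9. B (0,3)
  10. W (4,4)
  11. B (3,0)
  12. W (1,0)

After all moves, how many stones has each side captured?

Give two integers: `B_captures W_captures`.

Answer: 1 0

Derivation:
Move 1: B@(0,1) -> caps B=0 W=0
Move 2: W@(1,2) -> caps B=0 W=0
Move 3: B@(1,4) -> caps B=0 W=0
Move 4: W@(3,3) -> caps B=0 W=0
Move 5: B@(2,1) -> caps B=0 W=0
Move 6: W@(4,3) -> caps B=0 W=0
Move 7: B@(3,1) -> caps B=0 W=0
Move 8: W@(0,4) -> caps B=0 W=0
Move 9: B@(0,3) -> caps B=1 W=0
Move 10: W@(4,4) -> caps B=1 W=0
Move 11: B@(3,0) -> caps B=1 W=0
Move 12: W@(1,0) -> caps B=1 W=0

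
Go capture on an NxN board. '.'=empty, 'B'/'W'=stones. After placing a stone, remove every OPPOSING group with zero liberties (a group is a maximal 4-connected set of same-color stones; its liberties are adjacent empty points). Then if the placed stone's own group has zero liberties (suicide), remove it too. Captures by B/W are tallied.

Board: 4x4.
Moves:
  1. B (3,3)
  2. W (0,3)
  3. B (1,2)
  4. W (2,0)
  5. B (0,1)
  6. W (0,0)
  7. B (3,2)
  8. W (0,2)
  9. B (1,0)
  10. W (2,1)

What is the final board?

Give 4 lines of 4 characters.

Answer: .BWW
B.B.
WW..
..BB

Derivation:
Move 1: B@(3,3) -> caps B=0 W=0
Move 2: W@(0,3) -> caps B=0 W=0
Move 3: B@(1,2) -> caps B=0 W=0
Move 4: W@(2,0) -> caps B=0 W=0
Move 5: B@(0,1) -> caps B=0 W=0
Move 6: W@(0,0) -> caps B=0 W=0
Move 7: B@(3,2) -> caps B=0 W=0
Move 8: W@(0,2) -> caps B=0 W=0
Move 9: B@(1,0) -> caps B=1 W=0
Move 10: W@(2,1) -> caps B=1 W=0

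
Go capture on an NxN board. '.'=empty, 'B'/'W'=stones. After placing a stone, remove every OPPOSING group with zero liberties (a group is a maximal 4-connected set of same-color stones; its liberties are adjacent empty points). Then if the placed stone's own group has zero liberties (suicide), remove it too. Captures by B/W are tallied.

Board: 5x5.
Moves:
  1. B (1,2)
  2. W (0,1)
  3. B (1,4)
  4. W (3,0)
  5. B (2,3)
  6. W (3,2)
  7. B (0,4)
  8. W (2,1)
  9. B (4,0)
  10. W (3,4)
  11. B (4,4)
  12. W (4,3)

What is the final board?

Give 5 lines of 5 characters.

Answer: .W..B
..B.B
.W.B.
W.W.W
B..W.

Derivation:
Move 1: B@(1,2) -> caps B=0 W=0
Move 2: W@(0,1) -> caps B=0 W=0
Move 3: B@(1,4) -> caps B=0 W=0
Move 4: W@(3,0) -> caps B=0 W=0
Move 5: B@(2,3) -> caps B=0 W=0
Move 6: W@(3,2) -> caps B=0 W=0
Move 7: B@(0,4) -> caps B=0 W=0
Move 8: W@(2,1) -> caps B=0 W=0
Move 9: B@(4,0) -> caps B=0 W=0
Move 10: W@(3,4) -> caps B=0 W=0
Move 11: B@(4,4) -> caps B=0 W=0
Move 12: W@(4,3) -> caps B=0 W=1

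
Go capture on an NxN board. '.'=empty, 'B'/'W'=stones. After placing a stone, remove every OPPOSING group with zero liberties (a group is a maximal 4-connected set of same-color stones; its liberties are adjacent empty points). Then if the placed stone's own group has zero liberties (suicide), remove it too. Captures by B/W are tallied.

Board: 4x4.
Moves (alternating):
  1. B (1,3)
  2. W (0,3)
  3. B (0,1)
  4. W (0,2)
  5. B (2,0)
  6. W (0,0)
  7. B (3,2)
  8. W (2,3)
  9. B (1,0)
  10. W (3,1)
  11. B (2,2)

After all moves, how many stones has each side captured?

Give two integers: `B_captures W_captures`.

Move 1: B@(1,3) -> caps B=0 W=0
Move 2: W@(0,3) -> caps B=0 W=0
Move 3: B@(0,1) -> caps B=0 W=0
Move 4: W@(0,2) -> caps B=0 W=0
Move 5: B@(2,0) -> caps B=0 W=0
Move 6: W@(0,0) -> caps B=0 W=0
Move 7: B@(3,2) -> caps B=0 W=0
Move 8: W@(2,3) -> caps B=0 W=0
Move 9: B@(1,0) -> caps B=1 W=0
Move 10: W@(3,1) -> caps B=1 W=0
Move 11: B@(2,2) -> caps B=1 W=0

Answer: 1 0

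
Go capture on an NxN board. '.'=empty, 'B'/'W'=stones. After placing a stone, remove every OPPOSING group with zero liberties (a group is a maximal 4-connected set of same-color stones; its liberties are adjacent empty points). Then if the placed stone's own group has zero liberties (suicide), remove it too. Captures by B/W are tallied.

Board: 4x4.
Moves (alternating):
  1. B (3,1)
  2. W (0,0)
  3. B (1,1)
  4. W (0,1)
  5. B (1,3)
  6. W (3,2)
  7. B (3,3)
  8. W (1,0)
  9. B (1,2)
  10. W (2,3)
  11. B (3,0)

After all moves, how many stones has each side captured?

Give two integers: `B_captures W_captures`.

Answer: 0 1

Derivation:
Move 1: B@(3,1) -> caps B=0 W=0
Move 2: W@(0,0) -> caps B=0 W=0
Move 3: B@(1,1) -> caps B=0 W=0
Move 4: W@(0,1) -> caps B=0 W=0
Move 5: B@(1,3) -> caps B=0 W=0
Move 6: W@(3,2) -> caps B=0 W=0
Move 7: B@(3,3) -> caps B=0 W=0
Move 8: W@(1,0) -> caps B=0 W=0
Move 9: B@(1,2) -> caps B=0 W=0
Move 10: W@(2,3) -> caps B=0 W=1
Move 11: B@(3,0) -> caps B=0 W=1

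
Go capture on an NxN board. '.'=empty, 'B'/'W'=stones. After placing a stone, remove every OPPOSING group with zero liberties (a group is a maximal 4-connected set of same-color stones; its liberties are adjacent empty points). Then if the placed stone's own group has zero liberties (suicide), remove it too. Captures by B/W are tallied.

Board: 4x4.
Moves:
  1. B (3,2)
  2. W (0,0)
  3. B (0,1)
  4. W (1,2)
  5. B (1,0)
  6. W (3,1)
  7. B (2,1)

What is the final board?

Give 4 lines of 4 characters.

Answer: .B..
B.W.
.B..
.WB.

Derivation:
Move 1: B@(3,2) -> caps B=0 W=0
Move 2: W@(0,0) -> caps B=0 W=0
Move 3: B@(0,1) -> caps B=0 W=0
Move 4: W@(1,2) -> caps B=0 W=0
Move 5: B@(1,0) -> caps B=1 W=0
Move 6: W@(3,1) -> caps B=1 W=0
Move 7: B@(2,1) -> caps B=1 W=0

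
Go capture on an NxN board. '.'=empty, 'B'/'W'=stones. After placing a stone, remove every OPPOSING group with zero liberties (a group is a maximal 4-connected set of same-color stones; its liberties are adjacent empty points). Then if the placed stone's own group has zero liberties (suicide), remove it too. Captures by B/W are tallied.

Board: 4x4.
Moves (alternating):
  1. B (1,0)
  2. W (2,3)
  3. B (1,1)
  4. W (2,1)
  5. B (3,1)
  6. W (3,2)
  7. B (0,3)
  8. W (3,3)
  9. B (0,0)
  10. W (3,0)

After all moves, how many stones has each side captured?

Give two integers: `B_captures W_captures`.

Move 1: B@(1,0) -> caps B=0 W=0
Move 2: W@(2,3) -> caps B=0 W=0
Move 3: B@(1,1) -> caps B=0 W=0
Move 4: W@(2,1) -> caps B=0 W=0
Move 5: B@(3,1) -> caps B=0 W=0
Move 6: W@(3,2) -> caps B=0 W=0
Move 7: B@(0,3) -> caps B=0 W=0
Move 8: W@(3,3) -> caps B=0 W=0
Move 9: B@(0,0) -> caps B=0 W=0
Move 10: W@(3,0) -> caps B=0 W=1

Answer: 0 1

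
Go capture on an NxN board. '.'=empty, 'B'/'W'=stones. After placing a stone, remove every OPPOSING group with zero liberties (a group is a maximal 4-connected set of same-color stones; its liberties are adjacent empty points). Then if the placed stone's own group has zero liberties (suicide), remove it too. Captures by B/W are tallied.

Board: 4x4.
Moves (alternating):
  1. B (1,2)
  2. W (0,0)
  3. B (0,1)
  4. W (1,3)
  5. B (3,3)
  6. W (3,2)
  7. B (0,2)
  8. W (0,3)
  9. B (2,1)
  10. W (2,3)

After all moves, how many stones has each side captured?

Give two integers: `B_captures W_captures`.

Move 1: B@(1,2) -> caps B=0 W=0
Move 2: W@(0,0) -> caps B=0 W=0
Move 3: B@(0,1) -> caps B=0 W=0
Move 4: W@(1,3) -> caps B=0 W=0
Move 5: B@(3,3) -> caps B=0 W=0
Move 6: W@(3,2) -> caps B=0 W=0
Move 7: B@(0,2) -> caps B=0 W=0
Move 8: W@(0,3) -> caps B=0 W=0
Move 9: B@(2,1) -> caps B=0 W=0
Move 10: W@(2,3) -> caps B=0 W=1

Answer: 0 1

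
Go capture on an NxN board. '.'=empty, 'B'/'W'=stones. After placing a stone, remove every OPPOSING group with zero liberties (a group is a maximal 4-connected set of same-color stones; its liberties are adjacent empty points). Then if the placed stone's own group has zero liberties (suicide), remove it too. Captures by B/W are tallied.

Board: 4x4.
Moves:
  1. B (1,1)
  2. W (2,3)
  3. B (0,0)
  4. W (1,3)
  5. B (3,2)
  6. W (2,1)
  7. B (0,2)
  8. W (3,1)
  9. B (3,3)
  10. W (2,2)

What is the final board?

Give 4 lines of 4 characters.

Move 1: B@(1,1) -> caps B=0 W=0
Move 2: W@(2,3) -> caps B=0 W=0
Move 3: B@(0,0) -> caps B=0 W=0
Move 4: W@(1,3) -> caps B=0 W=0
Move 5: B@(3,2) -> caps B=0 W=0
Move 6: W@(2,1) -> caps B=0 W=0
Move 7: B@(0,2) -> caps B=0 W=0
Move 8: W@(3,1) -> caps B=0 W=0
Move 9: B@(3,3) -> caps B=0 W=0
Move 10: W@(2,2) -> caps B=0 W=2

Answer: B.B.
.B.W
.WWW
.W..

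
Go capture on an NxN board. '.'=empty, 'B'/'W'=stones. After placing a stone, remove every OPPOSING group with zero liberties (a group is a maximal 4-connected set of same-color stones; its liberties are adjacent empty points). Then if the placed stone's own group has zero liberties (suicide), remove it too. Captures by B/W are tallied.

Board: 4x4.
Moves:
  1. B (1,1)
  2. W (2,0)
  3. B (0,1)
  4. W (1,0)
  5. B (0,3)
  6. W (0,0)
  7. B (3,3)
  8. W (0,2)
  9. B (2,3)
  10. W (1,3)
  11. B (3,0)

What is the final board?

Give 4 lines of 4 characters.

Answer: WBW.
WB.W
W..B
B..B

Derivation:
Move 1: B@(1,1) -> caps B=0 W=0
Move 2: W@(2,0) -> caps B=0 W=0
Move 3: B@(0,1) -> caps B=0 W=0
Move 4: W@(1,0) -> caps B=0 W=0
Move 5: B@(0,3) -> caps B=0 W=0
Move 6: W@(0,0) -> caps B=0 W=0
Move 7: B@(3,3) -> caps B=0 W=0
Move 8: W@(0,2) -> caps B=0 W=0
Move 9: B@(2,3) -> caps B=0 W=0
Move 10: W@(1,3) -> caps B=0 W=1
Move 11: B@(3,0) -> caps B=0 W=1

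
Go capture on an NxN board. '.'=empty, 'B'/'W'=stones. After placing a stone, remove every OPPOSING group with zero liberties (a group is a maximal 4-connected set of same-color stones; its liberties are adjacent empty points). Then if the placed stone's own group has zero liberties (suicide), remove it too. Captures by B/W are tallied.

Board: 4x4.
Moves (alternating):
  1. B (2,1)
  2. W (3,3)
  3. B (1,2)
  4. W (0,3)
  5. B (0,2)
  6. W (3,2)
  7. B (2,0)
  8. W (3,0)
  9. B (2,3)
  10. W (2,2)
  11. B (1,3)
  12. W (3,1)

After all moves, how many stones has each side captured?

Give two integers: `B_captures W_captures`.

Move 1: B@(2,1) -> caps B=0 W=0
Move 2: W@(3,3) -> caps B=0 W=0
Move 3: B@(1,2) -> caps B=0 W=0
Move 4: W@(0,3) -> caps B=0 W=0
Move 5: B@(0,2) -> caps B=0 W=0
Move 6: W@(3,2) -> caps B=0 W=0
Move 7: B@(2,0) -> caps B=0 W=0
Move 8: W@(3,0) -> caps B=0 W=0
Move 9: B@(2,3) -> caps B=0 W=0
Move 10: W@(2,2) -> caps B=0 W=0
Move 11: B@(1,3) -> caps B=1 W=0
Move 12: W@(3,1) -> caps B=1 W=0

Answer: 1 0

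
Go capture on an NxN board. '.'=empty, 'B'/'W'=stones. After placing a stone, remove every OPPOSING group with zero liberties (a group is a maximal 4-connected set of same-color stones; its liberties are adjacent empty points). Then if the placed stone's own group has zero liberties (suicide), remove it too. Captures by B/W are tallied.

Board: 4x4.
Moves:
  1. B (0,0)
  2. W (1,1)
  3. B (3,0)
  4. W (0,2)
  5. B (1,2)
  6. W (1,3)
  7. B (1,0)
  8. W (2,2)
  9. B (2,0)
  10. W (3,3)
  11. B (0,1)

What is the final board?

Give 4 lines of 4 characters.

Answer: BBW.
BW.W
B.W.
B..W

Derivation:
Move 1: B@(0,0) -> caps B=0 W=0
Move 2: W@(1,1) -> caps B=0 W=0
Move 3: B@(3,0) -> caps B=0 W=0
Move 4: W@(0,2) -> caps B=0 W=0
Move 5: B@(1,2) -> caps B=0 W=0
Move 6: W@(1,3) -> caps B=0 W=0
Move 7: B@(1,0) -> caps B=0 W=0
Move 8: W@(2,2) -> caps B=0 W=1
Move 9: B@(2,0) -> caps B=0 W=1
Move 10: W@(3,3) -> caps B=0 W=1
Move 11: B@(0,1) -> caps B=0 W=1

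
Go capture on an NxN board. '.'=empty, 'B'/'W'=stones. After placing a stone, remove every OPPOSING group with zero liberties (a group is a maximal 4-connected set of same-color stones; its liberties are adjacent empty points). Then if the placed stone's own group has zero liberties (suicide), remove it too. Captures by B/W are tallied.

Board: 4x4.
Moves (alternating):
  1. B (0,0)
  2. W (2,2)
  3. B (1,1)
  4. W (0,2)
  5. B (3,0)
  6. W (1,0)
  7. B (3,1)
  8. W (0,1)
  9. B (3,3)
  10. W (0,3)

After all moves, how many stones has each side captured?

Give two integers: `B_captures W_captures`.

Move 1: B@(0,0) -> caps B=0 W=0
Move 2: W@(2,2) -> caps B=0 W=0
Move 3: B@(1,1) -> caps B=0 W=0
Move 4: W@(0,2) -> caps B=0 W=0
Move 5: B@(3,0) -> caps B=0 W=0
Move 6: W@(1,0) -> caps B=0 W=0
Move 7: B@(3,1) -> caps B=0 W=0
Move 8: W@(0,1) -> caps B=0 W=1
Move 9: B@(3,3) -> caps B=0 W=1
Move 10: W@(0,3) -> caps B=0 W=1

Answer: 0 1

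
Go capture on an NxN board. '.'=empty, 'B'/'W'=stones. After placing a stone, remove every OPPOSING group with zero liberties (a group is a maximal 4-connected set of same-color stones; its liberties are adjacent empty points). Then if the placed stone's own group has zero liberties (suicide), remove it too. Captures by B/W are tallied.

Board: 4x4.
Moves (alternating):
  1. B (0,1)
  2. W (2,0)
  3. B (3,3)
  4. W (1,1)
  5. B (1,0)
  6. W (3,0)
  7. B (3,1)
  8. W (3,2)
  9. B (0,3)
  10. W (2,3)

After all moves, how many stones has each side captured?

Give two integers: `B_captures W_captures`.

Move 1: B@(0,1) -> caps B=0 W=0
Move 2: W@(2,0) -> caps B=0 W=0
Move 3: B@(3,3) -> caps B=0 W=0
Move 4: W@(1,1) -> caps B=0 W=0
Move 5: B@(1,0) -> caps B=0 W=0
Move 6: W@(3,0) -> caps B=0 W=0
Move 7: B@(3,1) -> caps B=0 W=0
Move 8: W@(3,2) -> caps B=0 W=0
Move 9: B@(0,3) -> caps B=0 W=0
Move 10: W@(2,3) -> caps B=0 W=1

Answer: 0 1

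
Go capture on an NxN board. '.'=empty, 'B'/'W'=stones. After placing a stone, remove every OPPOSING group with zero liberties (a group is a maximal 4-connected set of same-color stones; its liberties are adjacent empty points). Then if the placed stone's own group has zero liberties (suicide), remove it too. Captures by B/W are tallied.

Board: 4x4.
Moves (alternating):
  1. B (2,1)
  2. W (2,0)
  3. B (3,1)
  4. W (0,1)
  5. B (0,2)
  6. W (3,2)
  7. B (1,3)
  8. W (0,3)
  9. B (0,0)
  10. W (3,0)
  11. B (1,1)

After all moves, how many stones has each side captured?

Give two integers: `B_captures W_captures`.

Answer: 1 0

Derivation:
Move 1: B@(2,1) -> caps B=0 W=0
Move 2: W@(2,0) -> caps B=0 W=0
Move 3: B@(3,1) -> caps B=0 W=0
Move 4: W@(0,1) -> caps B=0 W=0
Move 5: B@(0,2) -> caps B=0 W=0
Move 6: W@(3,2) -> caps B=0 W=0
Move 7: B@(1,3) -> caps B=0 W=0
Move 8: W@(0,3) -> caps B=0 W=0
Move 9: B@(0,0) -> caps B=0 W=0
Move 10: W@(3,0) -> caps B=0 W=0
Move 11: B@(1,1) -> caps B=1 W=0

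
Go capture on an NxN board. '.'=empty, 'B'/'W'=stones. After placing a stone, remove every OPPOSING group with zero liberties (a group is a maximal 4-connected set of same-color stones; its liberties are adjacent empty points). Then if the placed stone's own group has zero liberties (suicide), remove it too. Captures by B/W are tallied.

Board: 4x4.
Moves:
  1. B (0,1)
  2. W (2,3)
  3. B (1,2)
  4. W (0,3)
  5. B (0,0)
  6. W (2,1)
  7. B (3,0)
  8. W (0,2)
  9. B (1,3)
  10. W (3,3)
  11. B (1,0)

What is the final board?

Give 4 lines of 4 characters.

Move 1: B@(0,1) -> caps B=0 W=0
Move 2: W@(2,3) -> caps B=0 W=0
Move 3: B@(1,2) -> caps B=0 W=0
Move 4: W@(0,3) -> caps B=0 W=0
Move 5: B@(0,0) -> caps B=0 W=0
Move 6: W@(2,1) -> caps B=0 W=0
Move 7: B@(3,0) -> caps B=0 W=0
Move 8: W@(0,2) -> caps B=0 W=0
Move 9: B@(1,3) -> caps B=2 W=0
Move 10: W@(3,3) -> caps B=2 W=0
Move 11: B@(1,0) -> caps B=2 W=0

Answer: BB..
B.BB
.W.W
B..W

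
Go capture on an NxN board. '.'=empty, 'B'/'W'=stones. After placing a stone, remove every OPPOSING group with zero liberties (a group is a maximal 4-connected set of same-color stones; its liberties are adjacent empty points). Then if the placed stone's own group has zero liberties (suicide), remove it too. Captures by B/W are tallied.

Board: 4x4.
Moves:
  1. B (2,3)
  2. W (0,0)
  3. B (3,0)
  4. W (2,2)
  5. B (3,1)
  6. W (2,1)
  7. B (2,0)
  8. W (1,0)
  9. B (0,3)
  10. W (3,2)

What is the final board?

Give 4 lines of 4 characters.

Move 1: B@(2,3) -> caps B=0 W=0
Move 2: W@(0,0) -> caps B=0 W=0
Move 3: B@(3,0) -> caps B=0 W=0
Move 4: W@(2,2) -> caps B=0 W=0
Move 5: B@(3,1) -> caps B=0 W=0
Move 6: W@(2,1) -> caps B=0 W=0
Move 7: B@(2,0) -> caps B=0 W=0
Move 8: W@(1,0) -> caps B=0 W=0
Move 9: B@(0,3) -> caps B=0 W=0
Move 10: W@(3,2) -> caps B=0 W=3

Answer: W..B
W...
.WWB
..W.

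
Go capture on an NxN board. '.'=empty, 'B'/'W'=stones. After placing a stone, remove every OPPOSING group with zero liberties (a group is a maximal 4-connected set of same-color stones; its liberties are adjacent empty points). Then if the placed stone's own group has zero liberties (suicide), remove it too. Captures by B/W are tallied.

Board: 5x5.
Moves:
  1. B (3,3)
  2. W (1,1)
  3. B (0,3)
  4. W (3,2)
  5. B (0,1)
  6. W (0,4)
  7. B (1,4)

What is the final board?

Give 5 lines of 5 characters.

Answer: .B.B.
.W..B
.....
..WB.
.....

Derivation:
Move 1: B@(3,3) -> caps B=0 W=0
Move 2: W@(1,1) -> caps B=0 W=0
Move 3: B@(0,3) -> caps B=0 W=0
Move 4: W@(3,2) -> caps B=0 W=0
Move 5: B@(0,1) -> caps B=0 W=0
Move 6: W@(0,4) -> caps B=0 W=0
Move 7: B@(1,4) -> caps B=1 W=0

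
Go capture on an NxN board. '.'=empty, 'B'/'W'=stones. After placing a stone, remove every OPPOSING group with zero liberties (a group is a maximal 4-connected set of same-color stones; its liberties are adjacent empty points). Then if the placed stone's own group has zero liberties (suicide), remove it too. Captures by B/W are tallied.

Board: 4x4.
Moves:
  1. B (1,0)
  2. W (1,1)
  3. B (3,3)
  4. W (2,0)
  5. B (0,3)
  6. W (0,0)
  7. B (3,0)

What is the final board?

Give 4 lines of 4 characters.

Answer: W..B
.W..
W...
B..B

Derivation:
Move 1: B@(1,0) -> caps B=0 W=0
Move 2: W@(1,1) -> caps B=0 W=0
Move 3: B@(3,3) -> caps B=0 W=0
Move 4: W@(2,0) -> caps B=0 W=0
Move 5: B@(0,3) -> caps B=0 W=0
Move 6: W@(0,0) -> caps B=0 W=1
Move 7: B@(3,0) -> caps B=0 W=1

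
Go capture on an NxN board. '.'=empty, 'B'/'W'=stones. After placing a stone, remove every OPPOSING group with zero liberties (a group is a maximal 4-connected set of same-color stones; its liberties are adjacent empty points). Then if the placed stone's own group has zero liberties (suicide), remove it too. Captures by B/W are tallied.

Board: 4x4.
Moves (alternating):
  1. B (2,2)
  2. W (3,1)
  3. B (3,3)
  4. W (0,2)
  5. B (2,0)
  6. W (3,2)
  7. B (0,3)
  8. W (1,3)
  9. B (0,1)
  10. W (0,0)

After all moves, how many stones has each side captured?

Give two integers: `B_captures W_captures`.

Answer: 0 1

Derivation:
Move 1: B@(2,2) -> caps B=0 W=0
Move 2: W@(3,1) -> caps B=0 W=0
Move 3: B@(3,3) -> caps B=0 W=0
Move 4: W@(0,2) -> caps B=0 W=0
Move 5: B@(2,0) -> caps B=0 W=0
Move 6: W@(3,2) -> caps B=0 W=0
Move 7: B@(0,3) -> caps B=0 W=0
Move 8: W@(1,3) -> caps B=0 W=1
Move 9: B@(0,1) -> caps B=0 W=1
Move 10: W@(0,0) -> caps B=0 W=1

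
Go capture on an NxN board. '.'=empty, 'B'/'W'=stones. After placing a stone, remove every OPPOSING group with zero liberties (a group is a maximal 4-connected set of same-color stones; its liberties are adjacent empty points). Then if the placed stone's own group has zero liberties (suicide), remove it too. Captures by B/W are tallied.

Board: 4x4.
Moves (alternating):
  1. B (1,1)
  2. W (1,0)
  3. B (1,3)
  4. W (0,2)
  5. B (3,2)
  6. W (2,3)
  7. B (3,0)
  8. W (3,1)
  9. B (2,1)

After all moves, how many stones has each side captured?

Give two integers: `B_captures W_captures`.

Move 1: B@(1,1) -> caps B=0 W=0
Move 2: W@(1,0) -> caps B=0 W=0
Move 3: B@(1,3) -> caps B=0 W=0
Move 4: W@(0,2) -> caps B=0 W=0
Move 5: B@(3,2) -> caps B=0 W=0
Move 6: W@(2,3) -> caps B=0 W=0
Move 7: B@(3,0) -> caps B=0 W=0
Move 8: W@(3,1) -> caps B=0 W=0
Move 9: B@(2,1) -> caps B=1 W=0

Answer: 1 0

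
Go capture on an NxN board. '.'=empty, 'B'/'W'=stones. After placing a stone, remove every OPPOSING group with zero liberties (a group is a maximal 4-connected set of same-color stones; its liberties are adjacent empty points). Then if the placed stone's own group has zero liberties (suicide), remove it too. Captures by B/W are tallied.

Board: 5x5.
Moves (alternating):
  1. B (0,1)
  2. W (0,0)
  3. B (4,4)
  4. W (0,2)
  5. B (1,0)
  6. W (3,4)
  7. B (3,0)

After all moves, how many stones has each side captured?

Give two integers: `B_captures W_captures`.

Answer: 1 0

Derivation:
Move 1: B@(0,1) -> caps B=0 W=0
Move 2: W@(0,0) -> caps B=0 W=0
Move 3: B@(4,4) -> caps B=0 W=0
Move 4: W@(0,2) -> caps B=0 W=0
Move 5: B@(1,0) -> caps B=1 W=0
Move 6: W@(3,4) -> caps B=1 W=0
Move 7: B@(3,0) -> caps B=1 W=0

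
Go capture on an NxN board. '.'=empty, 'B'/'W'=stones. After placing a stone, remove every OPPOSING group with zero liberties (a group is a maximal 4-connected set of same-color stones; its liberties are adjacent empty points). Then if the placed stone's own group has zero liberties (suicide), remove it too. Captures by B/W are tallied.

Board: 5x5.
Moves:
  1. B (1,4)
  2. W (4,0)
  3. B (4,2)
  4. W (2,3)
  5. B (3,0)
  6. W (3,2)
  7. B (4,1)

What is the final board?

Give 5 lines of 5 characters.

Answer: .....
....B
...W.
B.W..
.BB..

Derivation:
Move 1: B@(1,4) -> caps B=0 W=0
Move 2: W@(4,0) -> caps B=0 W=0
Move 3: B@(4,2) -> caps B=0 W=0
Move 4: W@(2,3) -> caps B=0 W=0
Move 5: B@(3,0) -> caps B=0 W=0
Move 6: W@(3,2) -> caps B=0 W=0
Move 7: B@(4,1) -> caps B=1 W=0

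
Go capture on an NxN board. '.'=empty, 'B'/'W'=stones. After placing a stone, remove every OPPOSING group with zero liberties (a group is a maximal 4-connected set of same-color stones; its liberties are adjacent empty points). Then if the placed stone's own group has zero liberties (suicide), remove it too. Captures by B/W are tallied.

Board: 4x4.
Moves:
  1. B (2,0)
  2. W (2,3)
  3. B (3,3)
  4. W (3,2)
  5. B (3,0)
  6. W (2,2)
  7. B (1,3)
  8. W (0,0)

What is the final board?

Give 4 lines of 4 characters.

Answer: W...
...B
B.WW
B.W.

Derivation:
Move 1: B@(2,0) -> caps B=0 W=0
Move 2: W@(2,3) -> caps B=0 W=0
Move 3: B@(3,3) -> caps B=0 W=0
Move 4: W@(3,2) -> caps B=0 W=1
Move 5: B@(3,0) -> caps B=0 W=1
Move 6: W@(2,2) -> caps B=0 W=1
Move 7: B@(1,3) -> caps B=0 W=1
Move 8: W@(0,0) -> caps B=0 W=1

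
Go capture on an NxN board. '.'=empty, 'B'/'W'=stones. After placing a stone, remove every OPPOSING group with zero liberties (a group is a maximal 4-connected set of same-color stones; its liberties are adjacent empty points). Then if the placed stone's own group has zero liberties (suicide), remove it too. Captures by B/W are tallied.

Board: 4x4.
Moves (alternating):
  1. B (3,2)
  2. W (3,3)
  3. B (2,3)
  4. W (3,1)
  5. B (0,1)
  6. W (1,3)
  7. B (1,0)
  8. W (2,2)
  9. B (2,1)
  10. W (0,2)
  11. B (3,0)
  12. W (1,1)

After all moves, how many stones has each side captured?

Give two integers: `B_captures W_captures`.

Move 1: B@(3,2) -> caps B=0 W=0
Move 2: W@(3,3) -> caps B=0 W=0
Move 3: B@(2,3) -> caps B=1 W=0
Move 4: W@(3,1) -> caps B=1 W=0
Move 5: B@(0,1) -> caps B=1 W=0
Move 6: W@(1,3) -> caps B=1 W=0
Move 7: B@(1,0) -> caps B=1 W=0
Move 8: W@(2,2) -> caps B=1 W=0
Move 9: B@(2,1) -> caps B=1 W=0
Move 10: W@(0,2) -> caps B=1 W=0
Move 11: B@(3,0) -> caps B=2 W=0
Move 12: W@(1,1) -> caps B=2 W=0

Answer: 2 0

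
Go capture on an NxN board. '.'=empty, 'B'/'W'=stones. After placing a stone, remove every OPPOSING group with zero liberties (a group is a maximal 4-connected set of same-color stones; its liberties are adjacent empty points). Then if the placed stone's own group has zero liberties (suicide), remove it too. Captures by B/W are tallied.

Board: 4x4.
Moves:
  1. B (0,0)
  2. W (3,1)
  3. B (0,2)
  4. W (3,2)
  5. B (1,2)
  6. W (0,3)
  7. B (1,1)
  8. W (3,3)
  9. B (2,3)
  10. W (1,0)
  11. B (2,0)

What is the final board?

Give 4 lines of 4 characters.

Move 1: B@(0,0) -> caps B=0 W=0
Move 2: W@(3,1) -> caps B=0 W=0
Move 3: B@(0,2) -> caps B=0 W=0
Move 4: W@(3,2) -> caps B=0 W=0
Move 5: B@(1,2) -> caps B=0 W=0
Move 6: W@(0,3) -> caps B=0 W=0
Move 7: B@(1,1) -> caps B=0 W=0
Move 8: W@(3,3) -> caps B=0 W=0
Move 9: B@(2,3) -> caps B=0 W=0
Move 10: W@(1,0) -> caps B=0 W=0
Move 11: B@(2,0) -> caps B=1 W=0

Answer: B.BW
.BB.
B..B
.WWW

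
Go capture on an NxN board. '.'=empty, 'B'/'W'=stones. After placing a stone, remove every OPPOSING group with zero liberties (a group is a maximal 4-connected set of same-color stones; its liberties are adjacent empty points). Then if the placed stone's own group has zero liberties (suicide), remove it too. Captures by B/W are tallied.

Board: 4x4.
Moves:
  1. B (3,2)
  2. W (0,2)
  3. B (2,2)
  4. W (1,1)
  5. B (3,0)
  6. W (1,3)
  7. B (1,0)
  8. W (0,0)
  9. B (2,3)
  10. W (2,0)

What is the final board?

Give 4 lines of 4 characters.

Move 1: B@(3,2) -> caps B=0 W=0
Move 2: W@(0,2) -> caps B=0 W=0
Move 3: B@(2,2) -> caps B=0 W=0
Move 4: W@(1,1) -> caps B=0 W=0
Move 5: B@(3,0) -> caps B=0 W=0
Move 6: W@(1,3) -> caps B=0 W=0
Move 7: B@(1,0) -> caps B=0 W=0
Move 8: W@(0,0) -> caps B=0 W=0
Move 9: B@(2,3) -> caps B=0 W=0
Move 10: W@(2,0) -> caps B=0 W=1

Answer: W.W.
.W.W
W.BB
B.B.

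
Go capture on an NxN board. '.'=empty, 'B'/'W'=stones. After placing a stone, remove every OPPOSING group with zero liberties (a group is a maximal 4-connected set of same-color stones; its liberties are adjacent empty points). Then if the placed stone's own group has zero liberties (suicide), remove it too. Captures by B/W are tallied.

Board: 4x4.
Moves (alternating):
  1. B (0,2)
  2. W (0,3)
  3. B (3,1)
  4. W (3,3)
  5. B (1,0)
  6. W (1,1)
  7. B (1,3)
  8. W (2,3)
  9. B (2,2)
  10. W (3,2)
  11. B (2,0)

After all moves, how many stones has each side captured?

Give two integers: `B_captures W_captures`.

Move 1: B@(0,2) -> caps B=0 W=0
Move 2: W@(0,3) -> caps B=0 W=0
Move 3: B@(3,1) -> caps B=0 W=0
Move 4: W@(3,3) -> caps B=0 W=0
Move 5: B@(1,0) -> caps B=0 W=0
Move 6: W@(1,1) -> caps B=0 W=0
Move 7: B@(1,3) -> caps B=1 W=0
Move 8: W@(2,3) -> caps B=1 W=0
Move 9: B@(2,2) -> caps B=1 W=0
Move 10: W@(3,2) -> caps B=1 W=0
Move 11: B@(2,0) -> caps B=1 W=0

Answer: 1 0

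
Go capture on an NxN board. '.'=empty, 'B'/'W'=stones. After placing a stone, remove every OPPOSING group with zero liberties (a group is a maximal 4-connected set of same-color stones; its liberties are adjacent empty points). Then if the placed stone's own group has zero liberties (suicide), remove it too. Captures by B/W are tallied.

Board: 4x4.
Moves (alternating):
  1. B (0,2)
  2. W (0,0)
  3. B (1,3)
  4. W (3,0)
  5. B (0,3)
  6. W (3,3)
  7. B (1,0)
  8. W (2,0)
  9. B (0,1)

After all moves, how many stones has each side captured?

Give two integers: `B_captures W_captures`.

Answer: 1 0

Derivation:
Move 1: B@(0,2) -> caps B=0 W=0
Move 2: W@(0,0) -> caps B=0 W=0
Move 3: B@(1,3) -> caps B=0 W=0
Move 4: W@(3,0) -> caps B=0 W=0
Move 5: B@(0,3) -> caps B=0 W=0
Move 6: W@(3,3) -> caps B=0 W=0
Move 7: B@(1,0) -> caps B=0 W=0
Move 8: W@(2,0) -> caps B=0 W=0
Move 9: B@(0,1) -> caps B=1 W=0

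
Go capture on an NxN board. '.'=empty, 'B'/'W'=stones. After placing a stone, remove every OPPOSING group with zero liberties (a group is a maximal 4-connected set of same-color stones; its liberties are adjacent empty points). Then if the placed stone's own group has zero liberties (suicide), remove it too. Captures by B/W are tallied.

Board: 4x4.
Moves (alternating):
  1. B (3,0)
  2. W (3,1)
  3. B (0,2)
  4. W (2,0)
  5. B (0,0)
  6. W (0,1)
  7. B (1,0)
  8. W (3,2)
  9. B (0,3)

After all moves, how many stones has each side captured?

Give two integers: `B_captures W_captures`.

Answer: 0 1

Derivation:
Move 1: B@(3,0) -> caps B=0 W=0
Move 2: W@(3,1) -> caps B=0 W=0
Move 3: B@(0,2) -> caps B=0 W=0
Move 4: W@(2,0) -> caps B=0 W=1
Move 5: B@(0,0) -> caps B=0 W=1
Move 6: W@(0,1) -> caps B=0 W=1
Move 7: B@(1,0) -> caps B=0 W=1
Move 8: W@(3,2) -> caps B=0 W=1
Move 9: B@(0,3) -> caps B=0 W=1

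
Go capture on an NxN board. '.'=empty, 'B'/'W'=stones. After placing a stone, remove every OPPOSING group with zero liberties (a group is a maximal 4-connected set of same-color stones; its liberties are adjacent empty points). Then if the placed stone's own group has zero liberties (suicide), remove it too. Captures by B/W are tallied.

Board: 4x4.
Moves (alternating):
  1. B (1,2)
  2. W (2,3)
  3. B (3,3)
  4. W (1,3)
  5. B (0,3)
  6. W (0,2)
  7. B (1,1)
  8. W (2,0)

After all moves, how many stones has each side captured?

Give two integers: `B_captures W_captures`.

Move 1: B@(1,2) -> caps B=0 W=0
Move 2: W@(2,3) -> caps B=0 W=0
Move 3: B@(3,3) -> caps B=0 W=0
Move 4: W@(1,3) -> caps B=0 W=0
Move 5: B@(0,3) -> caps B=0 W=0
Move 6: W@(0,2) -> caps B=0 W=1
Move 7: B@(1,1) -> caps B=0 W=1
Move 8: W@(2,0) -> caps B=0 W=1

Answer: 0 1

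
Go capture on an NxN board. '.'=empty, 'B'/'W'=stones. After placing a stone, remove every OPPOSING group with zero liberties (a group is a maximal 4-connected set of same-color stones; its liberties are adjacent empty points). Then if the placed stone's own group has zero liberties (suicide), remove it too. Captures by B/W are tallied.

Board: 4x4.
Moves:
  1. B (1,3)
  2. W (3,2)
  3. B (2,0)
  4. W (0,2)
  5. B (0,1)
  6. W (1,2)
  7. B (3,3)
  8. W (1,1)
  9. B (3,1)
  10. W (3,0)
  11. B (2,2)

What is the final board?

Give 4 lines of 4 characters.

Answer: .BW.
.WWB
B.B.
.B.B

Derivation:
Move 1: B@(1,3) -> caps B=0 W=0
Move 2: W@(3,2) -> caps B=0 W=0
Move 3: B@(2,0) -> caps B=0 W=0
Move 4: W@(0,2) -> caps B=0 W=0
Move 5: B@(0,1) -> caps B=0 W=0
Move 6: W@(1,2) -> caps B=0 W=0
Move 7: B@(3,3) -> caps B=0 W=0
Move 8: W@(1,1) -> caps B=0 W=0
Move 9: B@(3,1) -> caps B=0 W=0
Move 10: W@(3,0) -> caps B=0 W=0
Move 11: B@(2,2) -> caps B=1 W=0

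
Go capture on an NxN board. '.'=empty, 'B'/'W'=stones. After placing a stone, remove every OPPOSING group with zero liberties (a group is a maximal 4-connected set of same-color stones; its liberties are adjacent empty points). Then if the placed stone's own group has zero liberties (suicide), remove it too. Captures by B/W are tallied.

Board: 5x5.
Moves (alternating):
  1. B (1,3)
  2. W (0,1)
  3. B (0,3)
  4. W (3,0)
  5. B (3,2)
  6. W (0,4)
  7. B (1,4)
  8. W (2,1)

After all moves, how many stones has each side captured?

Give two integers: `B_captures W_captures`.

Answer: 1 0

Derivation:
Move 1: B@(1,3) -> caps B=0 W=0
Move 2: W@(0,1) -> caps B=0 W=0
Move 3: B@(0,3) -> caps B=0 W=0
Move 4: W@(3,0) -> caps B=0 W=0
Move 5: B@(3,2) -> caps B=0 W=0
Move 6: W@(0,4) -> caps B=0 W=0
Move 7: B@(1,4) -> caps B=1 W=0
Move 8: W@(2,1) -> caps B=1 W=0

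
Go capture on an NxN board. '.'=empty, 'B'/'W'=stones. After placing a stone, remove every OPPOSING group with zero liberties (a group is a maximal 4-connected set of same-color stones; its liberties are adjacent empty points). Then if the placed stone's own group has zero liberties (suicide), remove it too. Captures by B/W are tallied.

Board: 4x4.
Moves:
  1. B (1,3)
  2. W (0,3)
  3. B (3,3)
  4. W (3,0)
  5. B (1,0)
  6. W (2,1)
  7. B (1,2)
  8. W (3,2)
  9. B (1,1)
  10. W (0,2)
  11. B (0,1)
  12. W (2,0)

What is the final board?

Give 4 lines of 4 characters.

Answer: .B..
BBBB
WW..
W.WB

Derivation:
Move 1: B@(1,3) -> caps B=0 W=0
Move 2: W@(0,3) -> caps B=0 W=0
Move 3: B@(3,3) -> caps B=0 W=0
Move 4: W@(3,0) -> caps B=0 W=0
Move 5: B@(1,0) -> caps B=0 W=0
Move 6: W@(2,1) -> caps B=0 W=0
Move 7: B@(1,2) -> caps B=0 W=0
Move 8: W@(3,2) -> caps B=0 W=0
Move 9: B@(1,1) -> caps B=0 W=0
Move 10: W@(0,2) -> caps B=0 W=0
Move 11: B@(0,1) -> caps B=2 W=0
Move 12: W@(2,0) -> caps B=2 W=0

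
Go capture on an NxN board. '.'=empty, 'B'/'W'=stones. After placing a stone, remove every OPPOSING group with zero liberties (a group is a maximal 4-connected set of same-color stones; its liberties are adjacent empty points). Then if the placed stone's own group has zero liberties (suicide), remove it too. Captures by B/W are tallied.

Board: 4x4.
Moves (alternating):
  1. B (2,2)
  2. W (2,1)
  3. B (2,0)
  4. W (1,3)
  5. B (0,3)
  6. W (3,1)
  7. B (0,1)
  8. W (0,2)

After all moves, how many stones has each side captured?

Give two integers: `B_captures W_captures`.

Move 1: B@(2,2) -> caps B=0 W=0
Move 2: W@(2,1) -> caps B=0 W=0
Move 3: B@(2,0) -> caps B=0 W=0
Move 4: W@(1,3) -> caps B=0 W=0
Move 5: B@(0,3) -> caps B=0 W=0
Move 6: W@(3,1) -> caps B=0 W=0
Move 7: B@(0,1) -> caps B=0 W=0
Move 8: W@(0,2) -> caps B=0 W=1

Answer: 0 1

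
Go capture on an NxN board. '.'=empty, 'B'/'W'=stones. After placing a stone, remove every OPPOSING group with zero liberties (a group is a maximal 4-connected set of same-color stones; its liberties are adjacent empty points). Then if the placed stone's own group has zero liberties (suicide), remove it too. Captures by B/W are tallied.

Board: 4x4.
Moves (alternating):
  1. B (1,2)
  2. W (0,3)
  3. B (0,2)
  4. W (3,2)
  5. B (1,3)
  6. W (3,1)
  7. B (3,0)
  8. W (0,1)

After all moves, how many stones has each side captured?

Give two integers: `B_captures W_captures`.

Move 1: B@(1,2) -> caps B=0 W=0
Move 2: W@(0,3) -> caps B=0 W=0
Move 3: B@(0,2) -> caps B=0 W=0
Move 4: W@(3,2) -> caps B=0 W=0
Move 5: B@(1,3) -> caps B=1 W=0
Move 6: W@(3,1) -> caps B=1 W=0
Move 7: B@(3,0) -> caps B=1 W=0
Move 8: W@(0,1) -> caps B=1 W=0

Answer: 1 0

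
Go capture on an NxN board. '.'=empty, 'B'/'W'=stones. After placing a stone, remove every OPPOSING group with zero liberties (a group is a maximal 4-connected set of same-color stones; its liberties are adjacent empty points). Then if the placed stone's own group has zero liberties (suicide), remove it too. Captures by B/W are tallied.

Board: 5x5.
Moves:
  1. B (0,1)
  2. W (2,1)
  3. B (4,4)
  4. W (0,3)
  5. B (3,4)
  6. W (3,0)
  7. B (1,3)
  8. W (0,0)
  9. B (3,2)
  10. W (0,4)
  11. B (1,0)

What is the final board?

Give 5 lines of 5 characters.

Answer: .B.WW
B..B.
.W...
W.B.B
....B

Derivation:
Move 1: B@(0,1) -> caps B=0 W=0
Move 2: W@(2,1) -> caps B=0 W=0
Move 3: B@(4,4) -> caps B=0 W=0
Move 4: W@(0,3) -> caps B=0 W=0
Move 5: B@(3,4) -> caps B=0 W=0
Move 6: W@(3,0) -> caps B=0 W=0
Move 7: B@(1,3) -> caps B=0 W=0
Move 8: W@(0,0) -> caps B=0 W=0
Move 9: B@(3,2) -> caps B=0 W=0
Move 10: W@(0,4) -> caps B=0 W=0
Move 11: B@(1,0) -> caps B=1 W=0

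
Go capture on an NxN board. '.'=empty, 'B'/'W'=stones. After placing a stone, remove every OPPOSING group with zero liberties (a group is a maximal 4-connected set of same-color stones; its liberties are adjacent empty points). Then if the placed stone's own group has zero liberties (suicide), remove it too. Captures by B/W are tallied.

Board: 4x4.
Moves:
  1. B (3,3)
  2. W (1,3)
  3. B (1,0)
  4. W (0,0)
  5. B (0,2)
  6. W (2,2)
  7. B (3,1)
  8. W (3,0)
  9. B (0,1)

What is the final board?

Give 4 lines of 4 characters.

Answer: .BB.
B..W
..W.
WB.B

Derivation:
Move 1: B@(3,3) -> caps B=0 W=0
Move 2: W@(1,3) -> caps B=0 W=0
Move 3: B@(1,0) -> caps B=0 W=0
Move 4: W@(0,0) -> caps B=0 W=0
Move 5: B@(0,2) -> caps B=0 W=0
Move 6: W@(2,2) -> caps B=0 W=0
Move 7: B@(3,1) -> caps B=0 W=0
Move 8: W@(3,0) -> caps B=0 W=0
Move 9: B@(0,1) -> caps B=1 W=0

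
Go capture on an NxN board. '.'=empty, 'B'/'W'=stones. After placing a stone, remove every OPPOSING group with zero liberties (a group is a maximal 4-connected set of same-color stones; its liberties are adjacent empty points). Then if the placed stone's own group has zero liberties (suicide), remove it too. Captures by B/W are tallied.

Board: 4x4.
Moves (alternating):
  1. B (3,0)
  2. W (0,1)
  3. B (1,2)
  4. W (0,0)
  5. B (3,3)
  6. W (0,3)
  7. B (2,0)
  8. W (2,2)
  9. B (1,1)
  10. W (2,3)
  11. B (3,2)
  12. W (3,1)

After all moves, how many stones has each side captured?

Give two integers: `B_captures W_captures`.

Answer: 0 2

Derivation:
Move 1: B@(3,0) -> caps B=0 W=0
Move 2: W@(0,1) -> caps B=0 W=0
Move 3: B@(1,2) -> caps B=0 W=0
Move 4: W@(0,0) -> caps B=0 W=0
Move 5: B@(3,3) -> caps B=0 W=0
Move 6: W@(0,3) -> caps B=0 W=0
Move 7: B@(2,0) -> caps B=0 W=0
Move 8: W@(2,2) -> caps B=0 W=0
Move 9: B@(1,1) -> caps B=0 W=0
Move 10: W@(2,3) -> caps B=0 W=0
Move 11: B@(3,2) -> caps B=0 W=0
Move 12: W@(3,1) -> caps B=0 W=2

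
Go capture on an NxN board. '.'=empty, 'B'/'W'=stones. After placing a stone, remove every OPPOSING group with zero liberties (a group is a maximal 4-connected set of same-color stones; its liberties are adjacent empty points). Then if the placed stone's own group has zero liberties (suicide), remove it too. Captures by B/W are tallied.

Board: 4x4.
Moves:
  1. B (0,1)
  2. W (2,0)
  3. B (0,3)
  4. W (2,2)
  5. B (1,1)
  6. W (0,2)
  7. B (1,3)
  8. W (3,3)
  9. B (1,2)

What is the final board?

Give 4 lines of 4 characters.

Move 1: B@(0,1) -> caps B=0 W=0
Move 2: W@(2,0) -> caps B=0 W=0
Move 3: B@(0,3) -> caps B=0 W=0
Move 4: W@(2,2) -> caps B=0 W=0
Move 5: B@(1,1) -> caps B=0 W=0
Move 6: W@(0,2) -> caps B=0 W=0
Move 7: B@(1,3) -> caps B=0 W=0
Move 8: W@(3,3) -> caps B=0 W=0
Move 9: B@(1,2) -> caps B=1 W=0

Answer: .B.B
.BBB
W.W.
...W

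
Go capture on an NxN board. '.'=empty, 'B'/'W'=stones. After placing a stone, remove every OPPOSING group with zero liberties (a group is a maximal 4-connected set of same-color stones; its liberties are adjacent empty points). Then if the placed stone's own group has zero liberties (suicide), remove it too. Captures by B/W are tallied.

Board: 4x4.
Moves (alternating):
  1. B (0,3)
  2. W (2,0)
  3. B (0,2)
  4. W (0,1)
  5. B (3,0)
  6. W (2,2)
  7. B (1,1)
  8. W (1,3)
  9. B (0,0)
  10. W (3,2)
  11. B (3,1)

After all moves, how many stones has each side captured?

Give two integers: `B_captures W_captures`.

Answer: 1 0

Derivation:
Move 1: B@(0,3) -> caps B=0 W=0
Move 2: W@(2,0) -> caps B=0 W=0
Move 3: B@(0,2) -> caps B=0 W=0
Move 4: W@(0,1) -> caps B=0 W=0
Move 5: B@(3,0) -> caps B=0 W=0
Move 6: W@(2,2) -> caps B=0 W=0
Move 7: B@(1,1) -> caps B=0 W=0
Move 8: W@(1,3) -> caps B=0 W=0
Move 9: B@(0,0) -> caps B=1 W=0
Move 10: W@(3,2) -> caps B=1 W=0
Move 11: B@(3,1) -> caps B=1 W=0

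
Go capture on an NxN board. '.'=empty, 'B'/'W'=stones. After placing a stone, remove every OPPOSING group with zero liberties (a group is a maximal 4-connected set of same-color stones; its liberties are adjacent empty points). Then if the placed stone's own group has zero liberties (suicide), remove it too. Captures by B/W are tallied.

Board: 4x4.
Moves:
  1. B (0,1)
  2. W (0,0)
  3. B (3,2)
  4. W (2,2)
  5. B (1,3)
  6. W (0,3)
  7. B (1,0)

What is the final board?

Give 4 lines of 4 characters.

Move 1: B@(0,1) -> caps B=0 W=0
Move 2: W@(0,0) -> caps B=0 W=0
Move 3: B@(3,2) -> caps B=0 W=0
Move 4: W@(2,2) -> caps B=0 W=0
Move 5: B@(1,3) -> caps B=0 W=0
Move 6: W@(0,3) -> caps B=0 W=0
Move 7: B@(1,0) -> caps B=1 W=0

Answer: .B.W
B..B
..W.
..B.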